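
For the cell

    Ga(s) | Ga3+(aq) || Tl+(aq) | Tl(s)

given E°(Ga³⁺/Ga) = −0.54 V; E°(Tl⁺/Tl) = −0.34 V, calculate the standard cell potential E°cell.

By convention the left-hand electrode in cell notation is the anode (oxidation) and the right-hand electrode is the cathode (reduction).
E°cell = E°(right) − E°(left) = −0.34 − (−0.54) = +0.20 V.

+0.20 V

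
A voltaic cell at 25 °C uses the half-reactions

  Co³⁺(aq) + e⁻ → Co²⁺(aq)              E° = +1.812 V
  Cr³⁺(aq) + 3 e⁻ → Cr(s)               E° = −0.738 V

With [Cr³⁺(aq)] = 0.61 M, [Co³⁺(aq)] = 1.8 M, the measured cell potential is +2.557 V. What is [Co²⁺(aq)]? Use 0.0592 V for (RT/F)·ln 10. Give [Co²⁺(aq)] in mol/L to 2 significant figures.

1.6 M

Co³⁺/Co²⁺ is the cathode (higher E°); E°cell = +1.812 − (−0.738) = +2.550 V with n = 3.
Since E = E° − (0.0592/n)·log Q, log Q = n(E° − E)/0.0592 = −0.355.
Balancing electrons gives 3 Co³⁺(aq) + Cr(s) → 3 Co²⁺(aq) + Cr³⁺(aq); thus Q = ([Co²⁺(aq)]^3·[Cr³⁺(aq)]) / [Co³⁺(aq)]^3.
Substituting the known concentrations and solving, log [Co²⁺(aq)] = 0.208 and [Co²⁺(aq)] = 1.6 M.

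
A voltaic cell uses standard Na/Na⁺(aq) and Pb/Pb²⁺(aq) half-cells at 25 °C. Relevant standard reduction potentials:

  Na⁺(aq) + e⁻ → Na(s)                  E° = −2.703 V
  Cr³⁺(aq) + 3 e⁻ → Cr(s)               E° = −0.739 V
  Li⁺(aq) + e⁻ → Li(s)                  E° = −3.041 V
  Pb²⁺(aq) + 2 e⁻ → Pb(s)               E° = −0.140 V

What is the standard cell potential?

Of the two couples in this cell, the one with the more positive reduction potential is reduced at the cathode: here that is Pb²⁺/Pb (−0.140 V); Na⁺/Na (−2.703 V) is the anode.
E°cell = E°(cathode) − E°(anode) = −0.140 − (−2.703) = +2.563 V.

+2.563 V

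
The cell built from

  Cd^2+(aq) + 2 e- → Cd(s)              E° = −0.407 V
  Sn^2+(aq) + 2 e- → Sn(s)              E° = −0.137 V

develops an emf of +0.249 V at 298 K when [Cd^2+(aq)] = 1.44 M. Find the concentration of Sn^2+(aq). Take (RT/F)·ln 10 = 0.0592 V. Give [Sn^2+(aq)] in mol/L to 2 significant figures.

Sn²⁺/Sn is the cathode (higher E°); E°cell = −0.137 − (−0.407) = +0.270 V with n = 2.
Since E = E° − (0.0592/n)·log Q, log Q = n(E° − E)/0.0592 = 0.709.
Balancing electrons gives Sn^2+(aq) + Cd(s) → Sn(s) + Cd^2+(aq); thus Q = [Cd^2+(aq)] / [Sn^2+(aq)].
Isolating [Sn^2+(aq)] in Q = 10^{0.709} yields log [Sn^2+(aq)] = −0.551, i.e. 0.28 M.

0.28 M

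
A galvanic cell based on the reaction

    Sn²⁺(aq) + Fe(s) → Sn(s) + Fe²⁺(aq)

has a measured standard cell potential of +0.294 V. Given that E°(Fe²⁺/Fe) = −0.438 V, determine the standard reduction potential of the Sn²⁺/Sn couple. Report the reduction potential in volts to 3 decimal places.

In the reaction as written the Sn²⁺/Sn couple is reduced (cathode) and Fe²⁺/Fe is oxidized (anode), so E°cell = E°(Sn²⁺/Sn) − E°(Fe²⁺/Fe).
E°(Sn²⁺/Sn) = E°cell + E°(anode) = +0.294 + (−0.438) = −0.144 V.

−0.144 V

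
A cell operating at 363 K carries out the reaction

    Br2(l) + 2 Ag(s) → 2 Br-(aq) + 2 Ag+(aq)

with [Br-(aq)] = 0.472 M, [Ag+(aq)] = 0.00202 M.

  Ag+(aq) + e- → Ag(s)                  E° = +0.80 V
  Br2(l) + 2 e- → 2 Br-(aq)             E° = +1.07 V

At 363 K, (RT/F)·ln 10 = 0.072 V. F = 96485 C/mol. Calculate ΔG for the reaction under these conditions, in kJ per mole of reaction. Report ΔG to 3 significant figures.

−94.1 kJ/mol

E°cell = +1.07 − (+0.80) = +0.27 V; the balanced reaction transfers n = 2 electrons.
Here Q = [Br-(aq)]^2·[Ag+(aq)]^2 = 9.09×10^−7 (log Q = −6.041), giving E = +0.27 − (0.072/2)·(−6.041) = +0.4875 V.
Finally ΔG = −nFE = −(2)(96485 C/mol)(+0.4875 V) = −94.1 kJ/mol.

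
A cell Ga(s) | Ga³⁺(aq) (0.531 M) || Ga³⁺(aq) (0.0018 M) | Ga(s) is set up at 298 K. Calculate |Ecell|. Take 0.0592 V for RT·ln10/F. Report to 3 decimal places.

For a concentration cell E°cell = 0, since both electrodes use the same couple.
The compartment with the higher Ga³⁺(aq) concentration (0.531 M) acts as the cathode; ions are reduced there and produced at the dilute (0.0018 M) anode.
With n = 3, Ecell = −(0.0592/3)·log([dilute]/[conc]) = −(0.0592/3)·log(0.0018/0.531) = +0.049 V.

0.049 V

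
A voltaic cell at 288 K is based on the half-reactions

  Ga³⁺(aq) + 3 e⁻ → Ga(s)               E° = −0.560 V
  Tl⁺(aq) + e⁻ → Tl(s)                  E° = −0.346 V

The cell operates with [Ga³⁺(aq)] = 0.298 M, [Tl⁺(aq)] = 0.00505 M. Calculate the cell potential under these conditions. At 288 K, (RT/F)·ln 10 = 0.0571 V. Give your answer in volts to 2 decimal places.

+0.09 V

Tl⁺/Tl is reduced (cathode, E° = −0.346 V) and Ga³⁺/Ga is oxidized (anode).
The standard potential is −0.346 − (−0.560) = +0.214 V and the balanced reaction transfers n = 3 electrons.
Balancing gives 3 Tl⁺(aq) + Ga(s) → 3 Tl(s) + Ga³⁺(aq); hence Q = [Ga³⁺(aq)] / [Tl⁺(aq)]^3 = 2.31×10^6 (log Q = 6.364).
By the Nernst equation, E = +0.214 − (0.0571/3)·(6.364) = +0.09 V.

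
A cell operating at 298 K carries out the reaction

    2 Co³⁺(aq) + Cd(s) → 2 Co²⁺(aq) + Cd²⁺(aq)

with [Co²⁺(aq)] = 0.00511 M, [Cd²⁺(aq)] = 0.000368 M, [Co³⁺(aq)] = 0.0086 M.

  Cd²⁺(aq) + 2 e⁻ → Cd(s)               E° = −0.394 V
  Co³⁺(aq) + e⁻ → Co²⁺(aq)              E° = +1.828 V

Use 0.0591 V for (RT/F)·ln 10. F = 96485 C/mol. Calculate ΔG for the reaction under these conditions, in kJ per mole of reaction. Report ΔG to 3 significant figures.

With Co³⁺/Co²⁺ reduced at the cathode, E°cell = +1.828 − (−0.394) = +2.222 V and n = 2.
Q = ([Co²⁺(aq)]^2·[Cd²⁺(aq)]) / [Co³⁺(aq)]^2 = 0.00013, so log Q = −3.886 and E = +2.222 − (0.0591/2)(−3.886) = +2.3368 V.
Then ΔG = −nFE = −2 × 96485 × +2.3368 J/mol = −451 kJ/mol.

−451 kJ/mol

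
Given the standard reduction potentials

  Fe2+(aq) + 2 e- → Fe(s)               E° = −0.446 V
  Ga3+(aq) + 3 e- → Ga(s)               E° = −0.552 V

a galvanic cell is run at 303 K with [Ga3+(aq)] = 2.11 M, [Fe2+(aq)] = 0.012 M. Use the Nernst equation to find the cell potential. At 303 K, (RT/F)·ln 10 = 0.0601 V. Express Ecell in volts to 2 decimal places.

+0.04 V

Fe²⁺/Fe is reduced (cathode, E° = −0.446 V) and Ga³⁺/Ga is oxidized (anode).
E°cell = −0.446 − (−0.552) = +0.106 V, with n = 6 electrons transferred.
The balanced reaction is 3 Fe2+(aq) + 2 Ga(s) → 3 Fe(s) + 2 Ga3+(aq), so Q = [Ga3+(aq)]^2 / [Fe2+(aq)]^3 = 2.58×10^6 and log Q = 6.411.
By the Nernst equation, E = +0.106 − (0.0601/6)·(6.411) = +0.04 V.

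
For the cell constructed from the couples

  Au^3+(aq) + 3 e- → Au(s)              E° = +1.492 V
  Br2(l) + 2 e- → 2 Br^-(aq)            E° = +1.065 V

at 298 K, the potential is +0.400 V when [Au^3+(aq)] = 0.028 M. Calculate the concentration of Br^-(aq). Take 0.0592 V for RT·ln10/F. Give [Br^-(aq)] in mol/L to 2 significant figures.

With Au³⁺/Au at the cathode and Br₂/Br⁻ at the anode, E°cell = +1.492 − (+1.065) = +0.427 V (n = 6).
From the Nernst equation, log Q = n(E° − E)/0.0592 = 6·(+0.427 − (+0.400))/0.0592 = 2.736.
For 2 Au^3+(aq) + 6 Br^-(aq) → 2 Au(s) + 3 Br2(l), the reaction quotient is Q = 1 / ([Au^3+(aq)]^2·[Br^-(aq)]^6).
Isolating [Br^-(aq)] in Q = 10^{2.736} yields log [Br^-(aq)] = 0.062, i.e. 1.2 M.

1.2 M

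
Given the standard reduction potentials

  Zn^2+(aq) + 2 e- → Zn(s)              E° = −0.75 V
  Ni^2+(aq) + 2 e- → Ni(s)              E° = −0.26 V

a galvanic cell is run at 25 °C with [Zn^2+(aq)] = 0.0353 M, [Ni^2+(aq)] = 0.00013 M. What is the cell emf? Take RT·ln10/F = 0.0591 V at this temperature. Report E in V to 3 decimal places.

Since E°(Ni²⁺/Ni) > E°(Zn²⁺/Zn), Ni²⁺/Ni serves as the cathode.
The standard potential is −0.26 − (−0.75) = +0.49 V and the balanced reaction transfers n = 2 electrons.
The balanced reaction is Ni^2+(aq) + Zn(s) → Ni(s) + Zn^2+(aq), so Q = [Zn^2+(aq)] / [Ni^2+(aq)] = 272 and log Q = 2.434.
By the Nernst equation, E = +0.49 − (0.0591/2)·(2.434) = +0.418 V.

+0.418 V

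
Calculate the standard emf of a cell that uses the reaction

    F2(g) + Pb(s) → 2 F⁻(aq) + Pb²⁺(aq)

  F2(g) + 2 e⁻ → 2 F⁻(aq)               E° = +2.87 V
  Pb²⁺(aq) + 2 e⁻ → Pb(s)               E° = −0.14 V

F2(g) gains electrons, so the F₂/F⁻ couple is the cathode; the Pb²⁺/Pb couple is the anode.
E°cell = E°(cathode) − E°(anode) = +2.87 − (−0.14) = +3.01 V.

+3.01 V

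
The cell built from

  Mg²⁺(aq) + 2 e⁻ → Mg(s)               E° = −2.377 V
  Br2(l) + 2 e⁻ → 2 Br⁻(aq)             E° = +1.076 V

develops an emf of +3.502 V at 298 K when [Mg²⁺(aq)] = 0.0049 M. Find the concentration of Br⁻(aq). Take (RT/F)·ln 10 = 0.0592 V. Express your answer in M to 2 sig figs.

Br₂/Br⁻ is the cathode (higher E°); E°cell = +1.076 − (−2.377) = +3.453 V with n = 2.
From the Nernst equation, log Q = n(E° − E)/0.0592 = 2·(+3.453 − (+3.502))/0.0592 = −1.655.
For Br2(l) + Mg(s) → 2 Br⁻(aq) + Mg²⁺(aq), the reaction quotient is Q = [Br⁻(aq)]^2·[Mg²⁺(aq)].
Solving for the unknown gives log [Br⁻(aq)] = 0.327, so [Br⁻(aq)] ≈ 2.1 M.

2.1 M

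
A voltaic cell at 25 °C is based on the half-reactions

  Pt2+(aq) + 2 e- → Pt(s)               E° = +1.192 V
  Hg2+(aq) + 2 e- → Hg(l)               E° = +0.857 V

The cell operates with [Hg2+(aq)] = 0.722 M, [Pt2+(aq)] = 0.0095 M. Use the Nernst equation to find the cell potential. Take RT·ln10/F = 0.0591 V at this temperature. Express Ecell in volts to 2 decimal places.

+0.28 V

Since E°(Pt²⁺/Pt) > E°(Hg²⁺/Hg), Pt²⁺/Pt serves as the cathode.
E°cell = E°cat − E°an = +1.192 − (+0.857) = +0.335 V; n = 2.
The balanced reaction is Pt2+(aq) + Hg(l) → Pt(s) + Hg2+(aq), so Q = [Hg2+(aq)] / [Pt2+(aq)] = 76 and log Q = 1.881.
By the Nernst equation, E = +0.335 − (0.0591/2)·(1.881) = +0.28 V.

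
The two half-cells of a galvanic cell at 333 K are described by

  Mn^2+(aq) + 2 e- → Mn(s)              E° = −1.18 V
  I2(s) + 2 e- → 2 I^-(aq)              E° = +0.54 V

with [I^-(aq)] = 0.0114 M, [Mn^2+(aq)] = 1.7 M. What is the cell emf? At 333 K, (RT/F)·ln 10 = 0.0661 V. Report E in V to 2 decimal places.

I₂/I⁻ is reduced (cathode, E° = +0.54 V) and Mn²⁺/Mn is oxidized (anode).
The standard potential is +0.54 − (−1.18) = +1.72 V and the balanced reaction transfers n = 2 electrons.
Balancing gives I2(s) + Mn(s) → 2 I^-(aq) + Mn^2+(aq); hence Q = [I^-(aq)]^2·[Mn^2+(aq)] = 0.000221 (log Q = −3.656).
E = E° − (0.0661/n)·log Q = +1.72 − (0.0661/2)(−3.656) = +1.84 V.

+1.84 V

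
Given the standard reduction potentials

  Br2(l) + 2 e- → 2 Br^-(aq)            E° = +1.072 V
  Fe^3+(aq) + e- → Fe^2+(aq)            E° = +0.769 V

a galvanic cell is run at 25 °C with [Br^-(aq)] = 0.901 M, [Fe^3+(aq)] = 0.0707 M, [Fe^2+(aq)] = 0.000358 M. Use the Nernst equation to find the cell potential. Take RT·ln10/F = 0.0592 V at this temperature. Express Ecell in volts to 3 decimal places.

The Br₂/Br⁻ couple has the more positive E°, so it is the cathode; Fe³⁺/Fe²⁺ is the anode.
E°cell = E°cat − E°an = +1.072 − (+0.769) = +0.303 V; n = 2.
Balancing gives Br2(l) + 2 Fe^2+(aq) → 2 Br^-(aq) + 2 Fe^3+(aq); hence Q = ([Br^-(aq)]^2·[Fe^3+(aq)]^2) / [Fe^2+(aq)]^2 = 3.17×10^4 (log Q = 4.501).
Applying E = E° − (RT ln10/nF)·log Q gives +0.303 − (0.0592/2)(4.501) = +0.170 V.

+0.170 V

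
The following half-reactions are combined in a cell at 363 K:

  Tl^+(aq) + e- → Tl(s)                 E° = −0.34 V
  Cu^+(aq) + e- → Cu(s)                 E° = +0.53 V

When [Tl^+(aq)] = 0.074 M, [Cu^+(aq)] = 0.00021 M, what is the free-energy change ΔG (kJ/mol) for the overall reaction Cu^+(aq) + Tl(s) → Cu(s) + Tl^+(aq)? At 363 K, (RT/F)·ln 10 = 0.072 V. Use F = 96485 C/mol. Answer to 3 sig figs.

−66.2 kJ/mol

With Cu⁺/Cu reduced at the cathode, E°cell = +0.53 − (−0.34) = +0.87 V and n = 1.
Q = [Tl^+(aq)] / [Cu^+(aq)] = 352, so log Q = 2.547 and E = +0.87 − (0.072/1)(2.547) = +0.6866 V.
Then ΔG = −nFE = −1 × 96485 × +0.6866 J/mol = −66.2 kJ/mol.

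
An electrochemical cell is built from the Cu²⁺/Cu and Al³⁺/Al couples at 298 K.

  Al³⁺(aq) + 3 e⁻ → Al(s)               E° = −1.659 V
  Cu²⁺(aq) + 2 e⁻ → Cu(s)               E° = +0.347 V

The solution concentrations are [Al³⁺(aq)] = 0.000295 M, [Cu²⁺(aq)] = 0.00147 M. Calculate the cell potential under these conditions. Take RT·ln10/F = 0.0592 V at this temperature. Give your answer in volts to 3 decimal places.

+1.992 V

Since E°(Cu²⁺/Cu) > E°(Al³⁺/Al), Cu²⁺/Cu serves as the cathode.
E°cell = E°cat − E°an = +0.347 − (−1.659) = +2.006 V; n = 6.
The balanced reaction is 3 Cu²⁺(aq) + 2 Al(s) → 3 Cu(s) + 2 Al³⁺(aq), so Q = [Al³⁺(aq)]^2 / [Cu²⁺(aq)]^3 = 27.4 and log Q = 1.438.
Applying E = E° − (RT ln10/nF)·log Q gives +2.006 − (0.0592/6)(1.438) = +1.992 V.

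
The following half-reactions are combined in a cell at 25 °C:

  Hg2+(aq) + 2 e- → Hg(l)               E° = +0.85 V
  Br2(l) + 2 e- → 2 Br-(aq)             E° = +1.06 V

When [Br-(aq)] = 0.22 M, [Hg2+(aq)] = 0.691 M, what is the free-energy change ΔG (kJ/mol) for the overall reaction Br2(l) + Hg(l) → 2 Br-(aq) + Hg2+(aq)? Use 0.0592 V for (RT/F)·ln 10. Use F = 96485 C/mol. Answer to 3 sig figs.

−49.0 kJ/mol

The standard cell potential is +1.06 − (+0.85) = +0.21 V, with n = 2 electrons in the balanced equation.
The reaction quotient is [Br-(aq)]^2·[Hg2+(aq)] = 0.0334; by Nernst, E = +0.21 − (0.0592/2)(−1.476) = +0.2537 V.
Then ΔG = −nFE = −2 × 96485 × +0.2537 J/mol = −49.0 kJ/mol.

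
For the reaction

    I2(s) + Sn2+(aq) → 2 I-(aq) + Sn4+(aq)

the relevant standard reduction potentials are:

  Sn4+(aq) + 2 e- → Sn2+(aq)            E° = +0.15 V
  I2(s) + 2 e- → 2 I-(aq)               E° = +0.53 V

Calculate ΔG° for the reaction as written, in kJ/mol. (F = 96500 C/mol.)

−73.3 kJ/mol

In the reaction as written I2(s) is reduced, so the I₂/I⁻ couple is the cathode and Sn⁴⁺/Sn²⁺ is the anode.
E°cell = +0.53 − (+0.15) = +0.38 V; balancing electrons gives n = 2.
ΔG° = −nFE°cell = −(2)(96500)(+0.38) J/mol = −73.3 kJ/mol.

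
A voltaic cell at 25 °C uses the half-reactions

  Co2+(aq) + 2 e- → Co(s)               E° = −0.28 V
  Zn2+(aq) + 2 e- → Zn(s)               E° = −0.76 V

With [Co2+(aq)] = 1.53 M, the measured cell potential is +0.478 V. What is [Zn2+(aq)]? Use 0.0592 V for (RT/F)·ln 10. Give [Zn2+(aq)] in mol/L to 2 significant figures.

Co²⁺/Co is the cathode (higher E°); E°cell = −0.28 − (−0.76) = +0.48 V with n = 2.
Since E = E° − (0.0592/n)·log Q, log Q = n(E° − E)/0.0592 = 0.068.
For Co2+(aq) + Zn(s) → Co(s) + Zn2+(aq), the reaction quotient is Q = [Zn2+(aq)] / [Co2+(aq)].
Substituting the known concentrations and solving, log [Zn2+(aq)] = 0.253 and [Zn2+(aq)] = 1.8 M.

1.8 M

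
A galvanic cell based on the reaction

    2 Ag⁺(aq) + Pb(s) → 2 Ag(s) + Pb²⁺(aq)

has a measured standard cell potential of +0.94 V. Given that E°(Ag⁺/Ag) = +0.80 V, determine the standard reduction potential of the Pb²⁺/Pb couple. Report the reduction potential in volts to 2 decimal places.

In the reaction as written the Ag⁺/Ag couple is reduced (cathode) and Pb²⁺/Pb is oxidized (anode), so E°cell = E°(Ag⁺/Ag) − E°(Pb²⁺/Pb).
E°(Pb²⁺/Pb) = E°(cathode) − E°cell = +0.80 − (+0.94) = −0.14 V.

−0.14 V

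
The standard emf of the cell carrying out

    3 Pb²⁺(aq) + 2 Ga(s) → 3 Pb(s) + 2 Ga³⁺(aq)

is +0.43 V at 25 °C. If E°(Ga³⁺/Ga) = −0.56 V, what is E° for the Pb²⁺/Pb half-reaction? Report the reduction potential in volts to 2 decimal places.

−0.13 V

In the reaction as written the Pb²⁺/Pb couple is reduced (cathode) and Ga³⁺/Ga is oxidized (anode), so E°cell = E°(Pb²⁺/Pb) − E°(Ga³⁺/Ga).
E°(Pb²⁺/Pb) = E°cell + E°(anode) = +0.43 + (−0.56) = −0.13 V.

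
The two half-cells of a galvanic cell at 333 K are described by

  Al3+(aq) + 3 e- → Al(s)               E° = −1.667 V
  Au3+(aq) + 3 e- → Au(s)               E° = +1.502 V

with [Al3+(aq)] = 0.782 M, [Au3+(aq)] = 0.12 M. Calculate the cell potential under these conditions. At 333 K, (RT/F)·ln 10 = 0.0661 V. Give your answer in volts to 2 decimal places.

The Au³⁺/Au couple has the more positive E°, so it is the cathode; Al³⁺/Al is the anode.
E°cell = +1.502 − (−1.667) = +3.169 V, with n = 3 electrons transferred.
Balancing gives Au3+(aq) + Al(s) → Au(s) + Al3+(aq); hence Q = [Al3+(aq)] / [Au3+(aq)] = 6.52 (log Q = 0.814).
Applying E = E° − (RT ln10/nF)·log Q gives +3.169 − (0.0661/3)(0.814) = +3.15 V.

+3.15 V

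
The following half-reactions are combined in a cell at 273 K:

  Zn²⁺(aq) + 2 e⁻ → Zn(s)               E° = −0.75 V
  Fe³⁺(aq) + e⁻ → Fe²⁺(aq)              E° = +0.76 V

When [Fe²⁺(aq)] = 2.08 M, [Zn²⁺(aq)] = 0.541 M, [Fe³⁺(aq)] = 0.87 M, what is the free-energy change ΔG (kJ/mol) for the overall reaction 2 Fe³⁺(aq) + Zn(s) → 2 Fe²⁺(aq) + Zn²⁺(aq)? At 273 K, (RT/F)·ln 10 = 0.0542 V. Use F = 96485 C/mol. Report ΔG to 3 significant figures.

With Fe³⁺/Fe²⁺ reduced at the cathode, E°cell = +0.76 − (−0.75) = +1.51 V and n = 2.
The reaction quotient is ([Fe²⁺(aq)]^2·[Zn²⁺(aq)]) / [Fe³⁺(aq)]^2 = 3.09; by Nernst, E = +1.51 − (0.0542/2)(0.490) = +1.4967 V.
Finally ΔG = −nFE = −(2)(96485 C/mol)(+1.4967 V) = −289 kJ/mol.

−289 kJ/mol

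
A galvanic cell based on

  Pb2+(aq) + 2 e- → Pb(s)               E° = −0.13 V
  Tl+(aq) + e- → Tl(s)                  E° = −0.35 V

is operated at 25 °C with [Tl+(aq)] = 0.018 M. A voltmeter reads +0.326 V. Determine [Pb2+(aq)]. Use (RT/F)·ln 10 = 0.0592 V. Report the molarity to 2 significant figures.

The Pb²⁺/Pb couple has the larger reduction potential, so it is the cathode: E°cell = −0.13 − (−0.35) = +0.22 V and n = 2.
Rearranging E = E° − (0.0592/n)·log Q gives log Q = 2(+0.22 − (+0.326))/0.0592 = −3.581.
For Pb2+(aq) + 2 Tl(s) → Pb(s) + 2 Tl+(aq), the reaction quotient is Q = [Tl+(aq)]^2 / [Pb2+(aq)].
Isolating [Pb2+(aq)] in Q = 10^{−3.581} yields log [Pb2+(aq)] = 0.092, i.e. 1.2 M.

1.2 M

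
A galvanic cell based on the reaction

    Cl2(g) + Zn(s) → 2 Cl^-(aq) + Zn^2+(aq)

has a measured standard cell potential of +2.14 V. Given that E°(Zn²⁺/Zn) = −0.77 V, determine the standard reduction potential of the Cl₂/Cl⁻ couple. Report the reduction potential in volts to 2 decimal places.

In the reaction as written the Cl₂/Cl⁻ couple is reduced (cathode) and Zn²⁺/Zn is oxidized (anode), so E°cell = E°(Cl₂/Cl⁻) − E°(Zn²⁺/Zn).
E°(Cl₂/Cl⁻) = E°cell + E°(anode) = +2.14 + (−0.77) = +1.37 V.

+1.37 V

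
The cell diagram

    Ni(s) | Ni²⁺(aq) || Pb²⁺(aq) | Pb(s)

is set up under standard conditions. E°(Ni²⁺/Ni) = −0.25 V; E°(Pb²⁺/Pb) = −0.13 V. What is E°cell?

By convention the left-hand electrode in cell notation is the anode (oxidation) and the right-hand electrode is the cathode (reduction).
E°cell = E°(right) − E°(left) = −0.13 − (−0.25) = +0.12 V.

+0.12 V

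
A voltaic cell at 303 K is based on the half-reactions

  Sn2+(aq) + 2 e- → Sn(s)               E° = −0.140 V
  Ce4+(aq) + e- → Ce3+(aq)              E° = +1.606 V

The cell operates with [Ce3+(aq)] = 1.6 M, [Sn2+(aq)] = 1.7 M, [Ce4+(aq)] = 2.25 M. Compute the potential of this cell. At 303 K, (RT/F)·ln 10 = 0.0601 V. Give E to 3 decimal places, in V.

The Ce⁴⁺/Ce³⁺ couple has the more positive E°, so it is the cathode; Sn²⁺/Sn is the anode.
The standard potential is +1.606 − (−0.140) = +1.746 V and the balanced reaction transfers n = 2 electrons.
The balanced reaction is 2 Ce4+(aq) + Sn(s) → 2 Ce3+(aq) + Sn2+(aq), so Q = ([Ce3+(aq)]^2·[Sn2+(aq)]) / [Ce4+(aq)]^2 = 0.86 and log Q = −0.066.
Applying E = E° − (RT ln10/nF)·log Q gives +1.746 − (0.0601/2)(−0.066) = +1.748 V.

+1.748 V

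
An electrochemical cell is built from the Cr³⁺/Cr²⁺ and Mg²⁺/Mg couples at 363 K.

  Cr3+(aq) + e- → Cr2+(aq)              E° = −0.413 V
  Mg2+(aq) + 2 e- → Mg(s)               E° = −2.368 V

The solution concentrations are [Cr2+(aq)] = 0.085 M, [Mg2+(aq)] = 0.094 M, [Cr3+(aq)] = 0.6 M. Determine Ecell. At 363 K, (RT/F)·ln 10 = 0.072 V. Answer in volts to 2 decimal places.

+2.05 V

Since E°(Cr³⁺/Cr²⁺) > E°(Mg²⁺/Mg), Cr³⁺/Cr²⁺ serves as the cathode.
E°cell = E°cat − E°an = −0.413 − (−2.368) = +1.955 V; n = 2.
Balancing gives 2 Cr3+(aq) + Mg(s) → 2 Cr2+(aq) + Mg2+(aq); hence Q = ([Cr2+(aq)]^2·[Mg2+(aq)]) / [Cr3+(aq)]^2 = 0.00189 (log Q = −2.724).
Applying E = E° − (RT ln10/nF)·log Q gives +1.955 − (0.072/2)(−2.724) = +2.05 V.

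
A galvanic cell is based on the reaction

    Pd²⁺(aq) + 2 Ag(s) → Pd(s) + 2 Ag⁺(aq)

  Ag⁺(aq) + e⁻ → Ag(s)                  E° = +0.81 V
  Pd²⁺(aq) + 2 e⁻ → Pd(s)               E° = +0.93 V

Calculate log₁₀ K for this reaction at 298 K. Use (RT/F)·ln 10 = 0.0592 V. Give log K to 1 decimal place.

log K = 4.1

The Pd²⁺/Pd couple is reduced (cathode); E°cell = +0.93 − (+0.81) = +0.12 V with n = 2.
At equilibrium E = 0, so log K = nE°cell / 0.0592 = (2)(+0.12) / 0.0592 = 4.1.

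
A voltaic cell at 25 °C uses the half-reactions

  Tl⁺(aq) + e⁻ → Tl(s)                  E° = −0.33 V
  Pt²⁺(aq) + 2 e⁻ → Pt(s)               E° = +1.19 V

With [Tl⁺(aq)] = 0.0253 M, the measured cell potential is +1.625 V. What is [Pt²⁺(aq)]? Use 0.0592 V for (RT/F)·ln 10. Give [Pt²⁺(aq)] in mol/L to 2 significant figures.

2.3 M

With Pt²⁺/Pt at the cathode and Tl⁺/Tl at the anode, E°cell = +1.19 − (−0.33) = +1.52 V (n = 2).
Since E = E° − (0.0592/n)·log Q, log Q = n(E° − E)/0.0592 = −3.547.
For Pt²⁺(aq) + 2 Tl(s) → Pt(s) + 2 Tl⁺(aq), the reaction quotient is Q = [Tl⁺(aq)]^2 / [Pt²⁺(aq)].
Substituting the known concentrations and solving, log [Pt²⁺(aq)] = 0.353 and [Pt²⁺(aq)] = 2.3 M.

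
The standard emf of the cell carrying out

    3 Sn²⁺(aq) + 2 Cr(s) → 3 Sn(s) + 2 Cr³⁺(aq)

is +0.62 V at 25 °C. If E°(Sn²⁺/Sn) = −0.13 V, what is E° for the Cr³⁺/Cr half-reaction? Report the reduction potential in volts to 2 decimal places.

−0.75 V

In the reaction as written the Sn²⁺/Sn couple is reduced (cathode) and Cr³⁺/Cr is oxidized (anode), so E°cell = E°(Sn²⁺/Sn) − E°(Cr³⁺/Cr).
E°(Cr³⁺/Cr) = E°(cathode) − E°cell = −0.13 − (+0.62) = −0.75 V.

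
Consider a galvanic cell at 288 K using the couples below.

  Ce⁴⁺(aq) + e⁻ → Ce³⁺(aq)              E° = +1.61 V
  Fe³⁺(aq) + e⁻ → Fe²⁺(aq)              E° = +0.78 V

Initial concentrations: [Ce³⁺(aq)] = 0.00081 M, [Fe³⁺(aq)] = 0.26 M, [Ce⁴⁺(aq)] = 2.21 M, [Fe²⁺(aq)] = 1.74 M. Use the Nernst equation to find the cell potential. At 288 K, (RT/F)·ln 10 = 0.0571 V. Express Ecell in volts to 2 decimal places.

+1.07 V

Since E°(Ce⁴⁺/Ce³⁺) > E°(Fe³⁺/Fe²⁺), Ce⁴⁺/Ce³⁺ serves as the cathode.
E°cell = +1.61 − (+0.78) = +0.83 V, with n = 1 electron transferred.
For the overall reaction Ce⁴⁺(aq) + Fe²⁺(aq) → Ce³⁺(aq) + Fe³⁺(aq), Q = ([Ce³⁺(aq)]·[Fe³⁺(aq)]) / ([Ce⁴⁺(aq)]·[Fe²⁺(aq)]) = 5.48×10^−5, giving log Q = −4.261.
Applying E = E° − (RT ln10/nF)·log Q gives +0.83 − (0.0571/1)(−4.261) = +1.07 V.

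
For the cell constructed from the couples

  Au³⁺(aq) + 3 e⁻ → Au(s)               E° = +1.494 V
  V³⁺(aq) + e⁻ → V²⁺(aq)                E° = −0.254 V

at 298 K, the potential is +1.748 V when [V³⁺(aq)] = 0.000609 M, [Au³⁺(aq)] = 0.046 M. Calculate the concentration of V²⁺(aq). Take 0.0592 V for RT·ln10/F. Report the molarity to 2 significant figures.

0.0017 M

The Au³⁺/Au couple has the larger reduction potential, so it is the cathode: E°cell = +1.494 − (−0.254) = +1.748 V and n = 3.
From the Nernst equation, log Q = n(E° − E)/0.0592 = 3·(+1.748 − (+1.748))/0.0592 = 0.000.
For Au³⁺(aq) + 3 V²⁺(aq) → Au(s) + 3 V³⁺(aq), the reaction quotient is Q = [V³⁺(aq)]^3 / ([Au³⁺(aq)]·[V²⁺(aq)]^3).
Substituting the known concentrations and solving, log [V²⁺(aq)] = −2.770 and [V²⁺(aq)] = 0.0017 M.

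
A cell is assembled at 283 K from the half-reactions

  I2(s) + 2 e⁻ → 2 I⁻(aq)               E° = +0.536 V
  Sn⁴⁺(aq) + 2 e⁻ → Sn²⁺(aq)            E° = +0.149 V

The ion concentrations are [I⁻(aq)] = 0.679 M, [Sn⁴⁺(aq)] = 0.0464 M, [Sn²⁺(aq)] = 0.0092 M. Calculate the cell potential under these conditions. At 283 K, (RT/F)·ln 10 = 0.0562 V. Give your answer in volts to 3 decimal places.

Since E°(I₂/I⁻) > E°(Sn⁴⁺/Sn²⁺), I₂/I⁻ serves as the cathode.
E°cell = +0.536 − (+0.149) = +0.387 V, with n = 2 electrons transferred.
Balancing gives I2(s) + Sn²⁺(aq) → 2 I⁻(aq) + Sn⁴⁺(aq); hence Q = ([I⁻(aq)]^2·[Sn⁴⁺(aq)]) / [Sn²⁺(aq)] = 2.33 (log Q = 0.366).
E = E° − (0.0562/n)·log Q = +0.387 − (0.0562/2)(0.366) = +0.377 V.

+0.377 V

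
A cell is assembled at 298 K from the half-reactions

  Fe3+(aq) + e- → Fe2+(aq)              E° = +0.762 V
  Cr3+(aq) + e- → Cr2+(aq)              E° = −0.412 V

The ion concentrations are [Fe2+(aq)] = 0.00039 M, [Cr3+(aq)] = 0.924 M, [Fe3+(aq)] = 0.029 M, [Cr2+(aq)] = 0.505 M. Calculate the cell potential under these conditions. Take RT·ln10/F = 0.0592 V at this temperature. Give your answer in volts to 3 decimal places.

The Fe³⁺/Fe²⁺ couple has the more positive E°, so it is the cathode; Cr³⁺/Cr²⁺ is the anode.
The standard potential is +0.762 − (−0.412) = +1.174 V and the balanced reaction transfers n = 1 electron.
For the overall reaction Fe3+(aq) + Cr2+(aq) → Fe2+(aq) + Cr3+(aq), Q = ([Fe2+(aq)]·[Cr3+(aq)]) / ([Fe3+(aq)]·[Cr2+(aq)]) = 0.0246, giving log Q = −1.609.
Applying E = E° − (RT ln10/nF)·log Q gives +1.174 − (0.0592/1)(−1.609) = +1.269 V.

+1.269 V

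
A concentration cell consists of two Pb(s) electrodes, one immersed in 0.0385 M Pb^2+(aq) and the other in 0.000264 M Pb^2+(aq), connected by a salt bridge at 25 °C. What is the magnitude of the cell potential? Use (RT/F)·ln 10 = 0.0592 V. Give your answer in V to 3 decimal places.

0.064 V

For a concentration cell E°cell = 0, since both electrodes use the same couple.
The compartment with the higher Pb^2+(aq) concentration (0.0385 M) acts as the cathode; ions are reduced there and produced at the dilute (0.000264 M) anode.
With n = 2, Ecell = −(0.0592/2)·log([dilute]/[conc]) = −(0.0592/2)·log(0.000264/0.0385) = +0.064 V.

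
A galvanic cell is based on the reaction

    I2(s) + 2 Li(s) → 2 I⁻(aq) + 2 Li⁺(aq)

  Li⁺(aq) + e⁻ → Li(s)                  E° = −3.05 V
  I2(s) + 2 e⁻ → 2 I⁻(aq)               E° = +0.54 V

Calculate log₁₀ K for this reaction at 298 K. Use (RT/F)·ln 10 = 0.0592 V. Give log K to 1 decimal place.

The I₂/I⁻ couple is reduced (cathode); E°cell = +0.54 − (−3.05) = +3.59 V with n = 2.
At equilibrium E = 0, so log K = nE°cell / 0.0592 = (2)(+3.59) / 0.0592 = 121.3.

log K = 121.3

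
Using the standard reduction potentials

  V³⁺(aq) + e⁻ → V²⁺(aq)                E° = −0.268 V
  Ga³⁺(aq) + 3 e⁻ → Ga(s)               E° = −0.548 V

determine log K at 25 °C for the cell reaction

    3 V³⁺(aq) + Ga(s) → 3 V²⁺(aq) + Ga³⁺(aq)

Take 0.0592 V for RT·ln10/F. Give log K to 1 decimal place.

log K = 14.2

The V³⁺/V²⁺ couple is reduced (cathode); E°cell = −0.268 − (−0.548) = +0.280 V with n = 3.
At equilibrium E = 0, so log K = nE°cell / 0.0592 = (3)(+0.280) / 0.0592 = 14.2.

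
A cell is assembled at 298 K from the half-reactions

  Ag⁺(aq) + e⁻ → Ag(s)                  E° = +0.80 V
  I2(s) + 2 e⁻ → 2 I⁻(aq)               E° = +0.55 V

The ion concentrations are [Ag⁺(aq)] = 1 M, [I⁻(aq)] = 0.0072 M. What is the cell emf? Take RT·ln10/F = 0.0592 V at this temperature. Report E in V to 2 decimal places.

+0.12 V

The Ag⁺/Ag couple has the more positive E°, so it is the cathode; I₂/I⁻ is the anode.
E°cell = +0.80 − (+0.55) = +0.25 V, with n = 2 electrons transferred.
Balancing gives 2 Ag⁺(aq) + 2 I⁻(aq) → 2 Ag(s) + I2(s); hence Q = 1 / ([Ag⁺(aq)]^2·[I⁻(aq)]^2) = 1.93×10^4 (log Q = 4.285).
By the Nernst equation, E = +0.25 − (0.0592/2)·(4.285) = +0.12 V.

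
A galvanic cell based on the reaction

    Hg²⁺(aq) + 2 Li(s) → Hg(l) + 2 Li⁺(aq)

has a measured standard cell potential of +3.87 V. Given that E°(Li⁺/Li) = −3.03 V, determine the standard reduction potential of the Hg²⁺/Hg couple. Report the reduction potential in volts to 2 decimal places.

+0.84 V

In the reaction as written the Hg²⁺/Hg couple is reduced (cathode) and Li⁺/Li is oxidized (anode), so E°cell = E°(Hg²⁺/Hg) − E°(Li⁺/Li).
E°(Hg²⁺/Hg) = E°cell + E°(anode) = +3.87 + (−3.03) = +0.84 V.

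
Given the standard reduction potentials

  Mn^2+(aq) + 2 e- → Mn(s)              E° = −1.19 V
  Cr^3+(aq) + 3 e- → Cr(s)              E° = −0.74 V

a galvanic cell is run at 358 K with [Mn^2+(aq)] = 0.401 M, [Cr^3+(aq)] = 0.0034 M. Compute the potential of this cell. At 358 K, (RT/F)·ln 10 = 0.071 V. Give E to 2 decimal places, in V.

+0.41 V

Cr³⁺/Cr is reduced (cathode, E° = −0.74 V) and Mn²⁺/Mn is oxidized (anode).
E°cell = −0.74 − (−1.19) = +0.45 V, with n = 6 electrons transferred.
Balancing gives 2 Cr^3+(aq) + 3 Mn(s) → 2 Cr(s) + 3 Mn^2+(aq); hence Q = [Mn^2+(aq)]^3 / [Cr^3+(aq)]^2 = 5.58×10^3 (log Q = 3.746).
Applying E = E° − (RT ln10/nF)·log Q gives +0.45 − (0.071/6)(3.746) = +0.41 V.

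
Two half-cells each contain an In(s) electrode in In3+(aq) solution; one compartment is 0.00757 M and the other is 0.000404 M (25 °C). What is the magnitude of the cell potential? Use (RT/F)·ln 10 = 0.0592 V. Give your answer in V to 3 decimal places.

0.025 V

For a concentration cell E°cell = 0, since both electrodes use the same couple.
The compartment with the higher In3+(aq) concentration (0.00757 M) acts as the cathode; ions are reduced there and produced at the dilute (0.000404 M) anode.
With n = 3, Ecell = −(0.0592/3)·log([dilute]/[conc]) = −(0.0592/3)·log(0.000404/0.00757) = +0.025 V.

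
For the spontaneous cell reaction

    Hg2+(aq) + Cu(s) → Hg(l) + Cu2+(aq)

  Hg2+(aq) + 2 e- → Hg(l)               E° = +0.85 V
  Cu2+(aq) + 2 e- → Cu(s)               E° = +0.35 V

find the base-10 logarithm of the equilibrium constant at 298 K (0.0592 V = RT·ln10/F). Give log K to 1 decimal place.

The Hg²⁺/Hg couple is reduced (cathode); E°cell = +0.85 − (+0.35) = +0.50 V with n = 2.
At equilibrium E = 0, so log K = nE°cell / 0.0592 = (2)(+0.50) / 0.0592 = 16.9.

log K = 16.9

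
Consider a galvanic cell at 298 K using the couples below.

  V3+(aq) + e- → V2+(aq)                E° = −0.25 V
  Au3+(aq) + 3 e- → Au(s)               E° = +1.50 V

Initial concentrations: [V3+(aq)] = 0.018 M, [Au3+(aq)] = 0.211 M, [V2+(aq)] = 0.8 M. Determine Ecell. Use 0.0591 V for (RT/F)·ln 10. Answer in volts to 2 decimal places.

Au³⁺/Au is reduced (cathode, E° = +1.50 V) and V³⁺/V²⁺ is oxidized (anode).
The standard potential is +1.50 − (−0.25) = +1.75 V and the balanced reaction transfers n = 3 electrons.
The balanced reaction is Au3+(aq) + 3 V2+(aq) → Au(s) + 3 V3+(aq), so Q = [V3+(aq)]^3 / ([Au3+(aq)]·[V2+(aq)]^3) = 5.4×10^−5 and log Q = −4.268.
Applying E = E° − (RT ln10/nF)·log Q gives +1.75 − (0.0591/3)(−4.268) = +1.83 V.

+1.83 V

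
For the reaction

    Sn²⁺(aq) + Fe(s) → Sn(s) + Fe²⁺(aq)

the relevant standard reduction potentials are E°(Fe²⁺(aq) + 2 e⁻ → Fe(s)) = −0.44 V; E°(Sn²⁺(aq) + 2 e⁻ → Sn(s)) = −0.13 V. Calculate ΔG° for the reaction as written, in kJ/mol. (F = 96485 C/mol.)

−59.8 kJ/mol

In the reaction as written Sn²⁺(aq) is reduced, so the Sn²⁺/Sn couple is the cathode and Fe²⁺/Fe is the anode.
E°cell = −0.13 − (−0.44) = +0.31 V; balancing electrons gives n = 2.
ΔG° = −nFE°cell = −(2)(96485)(+0.31) J/mol = −59.8 kJ/mol.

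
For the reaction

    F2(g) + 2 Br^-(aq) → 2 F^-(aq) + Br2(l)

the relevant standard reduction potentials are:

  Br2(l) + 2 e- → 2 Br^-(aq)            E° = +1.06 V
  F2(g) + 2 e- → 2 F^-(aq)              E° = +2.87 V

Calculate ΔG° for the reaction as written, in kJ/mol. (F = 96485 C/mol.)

In the reaction as written F2(g) is reduced, so the F₂/F⁻ couple is the cathode and Br₂/Br⁻ is the anode.
E°cell = +2.87 − (+1.06) = +1.81 V; balancing electrons gives n = 2.
ΔG° = −nFE°cell = −(2)(96485)(+1.81) J/mol = −349 kJ/mol.

−349 kJ/mol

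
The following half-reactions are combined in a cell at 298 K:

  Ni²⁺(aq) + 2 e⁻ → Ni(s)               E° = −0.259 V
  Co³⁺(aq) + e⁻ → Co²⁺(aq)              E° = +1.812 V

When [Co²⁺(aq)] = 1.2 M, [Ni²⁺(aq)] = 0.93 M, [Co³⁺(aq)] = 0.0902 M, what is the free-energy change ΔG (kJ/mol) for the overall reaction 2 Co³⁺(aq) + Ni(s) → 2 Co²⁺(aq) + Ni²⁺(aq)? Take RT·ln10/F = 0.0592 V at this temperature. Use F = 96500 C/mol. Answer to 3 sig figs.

With Co³⁺/Co²⁺ reduced at the cathode, E°cell = +1.812 − (−0.259) = +2.071 V and n = 2.
The reaction quotient is ([Co²⁺(aq)]^2·[Ni²⁺(aq)]) / [Co³⁺(aq)]^2 = 165; by Nernst, E = +2.071 − (0.0592/2)(2.216) = +2.0054 V.
Finally ΔG = −nFE = −(2)(96500 C/mol)(+2.0054 V) = −387 kJ/mol.

−387 kJ/mol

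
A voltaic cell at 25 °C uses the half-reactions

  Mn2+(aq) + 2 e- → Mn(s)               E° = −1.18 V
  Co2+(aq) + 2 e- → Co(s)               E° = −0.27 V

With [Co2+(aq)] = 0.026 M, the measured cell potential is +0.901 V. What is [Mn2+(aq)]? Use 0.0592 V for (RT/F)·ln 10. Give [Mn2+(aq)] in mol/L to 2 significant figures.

The Co²⁺/Co couple has the larger reduction potential, so it is the cathode: E°cell = −0.27 − (−1.18) = +0.91 V and n = 2.
From the Nernst equation, log Q = n(E° − E)/0.0592 = 2·(+0.91 − (+0.901))/0.0592 = 0.304.
Balancing electrons gives Co2+(aq) + Mn(s) → Co(s) + Mn2+(aq); thus Q = [Mn2+(aq)] / [Co2+(aq)].
Solving for the unknown gives log [Mn2+(aq)] = −1.281, so [Mn2+(aq)] ≈ 0.052 M.

0.052 M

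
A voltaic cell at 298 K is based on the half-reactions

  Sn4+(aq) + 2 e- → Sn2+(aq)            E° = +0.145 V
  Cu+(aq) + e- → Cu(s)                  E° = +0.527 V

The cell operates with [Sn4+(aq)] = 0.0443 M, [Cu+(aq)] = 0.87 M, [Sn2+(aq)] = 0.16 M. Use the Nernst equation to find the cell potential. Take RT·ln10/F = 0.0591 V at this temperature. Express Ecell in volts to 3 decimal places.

The Cu⁺/Cu couple has the more positive E°, so it is the cathode; Sn⁴⁺/Sn²⁺ is the anode.
The standard potential is +0.527 − (+0.145) = +0.382 V and the balanced reaction transfers n = 2 electrons.
The balanced reaction is 2 Cu+(aq) + Sn2+(aq) → 2 Cu(s) + Sn4+(aq), so Q = [Sn4+(aq)] / ([Cu+(aq)]^2·[Sn2+(aq)]) = 0.366 and log Q = −0.437.
E = E° − (0.0591/n)·log Q = +0.382 − (0.0591/2)(−0.437) = +0.395 V.

+0.395 V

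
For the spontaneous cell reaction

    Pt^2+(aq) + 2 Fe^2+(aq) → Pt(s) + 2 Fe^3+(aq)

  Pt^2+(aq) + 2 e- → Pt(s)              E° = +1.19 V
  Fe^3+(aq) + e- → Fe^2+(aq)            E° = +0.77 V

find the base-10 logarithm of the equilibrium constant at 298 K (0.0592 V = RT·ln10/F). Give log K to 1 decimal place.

The Pt²⁺/Pt couple is reduced (cathode); E°cell = +1.19 − (+0.77) = +0.42 V with n = 2.
At equilibrium E = 0, so log K = nE°cell / 0.0592 = (2)(+0.42) / 0.0592 = 14.2.

log K = 14.2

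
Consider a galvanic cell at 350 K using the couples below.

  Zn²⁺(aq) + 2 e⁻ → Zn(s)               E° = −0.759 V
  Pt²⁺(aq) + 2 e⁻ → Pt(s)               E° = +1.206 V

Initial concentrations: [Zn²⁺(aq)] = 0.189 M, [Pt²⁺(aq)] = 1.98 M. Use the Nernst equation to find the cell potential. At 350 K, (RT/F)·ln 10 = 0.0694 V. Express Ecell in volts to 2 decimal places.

+2.00 V

The Pt²⁺/Pt couple has the more positive E°, so it is the cathode; Zn²⁺/Zn is the anode.
E°cell = +1.206 − (−0.759) = +1.965 V, with n = 2 electrons transferred.
The balanced reaction is Pt²⁺(aq) + Zn(s) → Pt(s) + Zn²⁺(aq), so Q = [Zn²⁺(aq)] / [Pt²⁺(aq)] = 0.0955 and log Q = −1.020.
E = E° − (0.0694/n)·log Q = +1.965 − (0.0694/2)(−1.020) = +2.00 V.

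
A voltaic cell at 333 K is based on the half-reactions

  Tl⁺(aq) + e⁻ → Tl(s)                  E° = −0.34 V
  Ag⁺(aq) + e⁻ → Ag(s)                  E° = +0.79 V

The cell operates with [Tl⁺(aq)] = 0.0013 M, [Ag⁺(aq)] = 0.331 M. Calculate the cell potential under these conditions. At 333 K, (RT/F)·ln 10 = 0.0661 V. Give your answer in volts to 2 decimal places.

+1.29 V

The Ag⁺/Ag couple has the more positive E°, so it is the cathode; Tl⁺/Tl is the anode.
The standard potential is +0.79 − (−0.34) = +1.13 V and the balanced reaction transfers n = 1 electron.
Balancing gives Ag⁺(aq) + Tl(s) → Ag(s) + Tl⁺(aq); hence Q = [Tl⁺(aq)] / [Ag⁺(aq)] = 0.00393 (log Q = −2.406).
E = E° − (0.0661/n)·log Q = +1.13 − (0.0661/1)(−2.406) = +1.29 V.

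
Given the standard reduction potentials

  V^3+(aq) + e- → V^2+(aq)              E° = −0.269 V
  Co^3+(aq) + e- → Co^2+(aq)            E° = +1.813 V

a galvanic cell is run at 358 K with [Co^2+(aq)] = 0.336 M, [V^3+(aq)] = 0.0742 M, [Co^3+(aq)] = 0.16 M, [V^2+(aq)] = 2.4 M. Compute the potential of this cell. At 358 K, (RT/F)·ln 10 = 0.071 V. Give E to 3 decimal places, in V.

+2.166 V

The Co³⁺/Co²⁺ couple has the more positive E°, so it is the cathode; V³⁺/V²⁺ is the anode.
E°cell = E°cat − E°an = +1.813 − (−0.269) = +2.082 V; n = 1.
For the overall reaction Co^3+(aq) + V^2+(aq) → Co^2+(aq) + V^3+(aq), Q = ([Co^2+(aq)]·[V^3+(aq)]) / ([Co^3+(aq)]·[V^2+(aq)]) = 0.0649, giving log Q = −1.188.
Applying E = E° − (RT ln10/nF)·log Q gives +2.082 − (0.071/1)(−1.188) = +2.166 V.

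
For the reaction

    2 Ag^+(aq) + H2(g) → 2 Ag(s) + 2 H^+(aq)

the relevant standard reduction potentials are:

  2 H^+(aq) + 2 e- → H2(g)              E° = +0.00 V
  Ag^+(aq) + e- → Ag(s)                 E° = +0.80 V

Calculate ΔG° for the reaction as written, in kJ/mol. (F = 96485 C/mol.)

−154 kJ/mol

In the reaction as written Ag^+(aq) is reduced, so the Ag⁺/Ag couple is the cathode and 2H⁺/H₂ is the anode.
E°cell = +0.80 − (+0.00) = +0.80 V; balancing electrons gives n = 2.
ΔG° = −nFE°cell = −(2)(96485)(+0.80) J/mol = −154 kJ/mol.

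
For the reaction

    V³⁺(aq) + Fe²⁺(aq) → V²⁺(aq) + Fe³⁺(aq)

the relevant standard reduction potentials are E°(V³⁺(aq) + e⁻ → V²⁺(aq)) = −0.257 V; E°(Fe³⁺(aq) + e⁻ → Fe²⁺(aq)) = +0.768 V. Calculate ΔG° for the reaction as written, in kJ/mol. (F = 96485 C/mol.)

In the reaction as written V³⁺(aq) is reduced, so the V³⁺/V²⁺ couple is the cathode and Fe³⁺/Fe²⁺ is the anode.
E°cell = −0.257 − (+0.768) = −1.025 V; balancing electrons gives n = 1.
ΔG° = −nFE°cell = −(1)(96485)(−1.025) J/mol = +98.9 kJ/mol.

+98.9 kJ/mol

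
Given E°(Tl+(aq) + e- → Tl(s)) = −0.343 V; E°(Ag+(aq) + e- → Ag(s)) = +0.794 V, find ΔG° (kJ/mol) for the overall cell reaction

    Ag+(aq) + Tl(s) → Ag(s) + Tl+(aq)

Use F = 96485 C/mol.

In the reaction as written Ag+(aq) is reduced, so the Ag⁺/Ag couple is the cathode and Tl⁺/Tl is the anode.
E°cell = +0.794 − (−0.343) = +1.137 V; balancing electrons gives n = 1.
ΔG° = −nFE°cell = −(1)(96485)(+1.137) J/mol = −110 kJ/mol.

−110 kJ/mol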